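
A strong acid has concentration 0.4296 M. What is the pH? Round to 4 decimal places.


A strong acid dissociates completely, so [H+] equals the given concentration.
pH = -log10([H+]) = -log10(0.4296)
pH = 0.36693573, rounded to 4 dp:

0.3669


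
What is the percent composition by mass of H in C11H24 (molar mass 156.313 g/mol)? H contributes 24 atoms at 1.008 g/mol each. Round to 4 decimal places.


pct = 100 * (n_elem * M_elem) / M_total
mass_contribution = 24 * 1.008 = 24.192 g/mol
pct = 100 * 24.192 / 156.313
pct = 15.47663982 %, rounded to 4 dp:

15.4766 %


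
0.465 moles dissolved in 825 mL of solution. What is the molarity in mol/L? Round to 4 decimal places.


Convert volume to liters: V_L = V_mL / 1000.
V_L = 825 / 1000 = 0.825 L
M = n / V_L = 0.465 / 0.825
M = 0.56363636 mol/L, rounded to 4 dp:

0.5636 mol/L


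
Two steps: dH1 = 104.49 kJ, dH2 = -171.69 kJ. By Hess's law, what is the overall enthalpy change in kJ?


Hess's law: enthalpy is a state function, so add the step enthalpies.
dH_total = dH1 + dH2 = 104.49 + (-171.69)
dH_total = -67.2 kJ:

-67.20 kJ


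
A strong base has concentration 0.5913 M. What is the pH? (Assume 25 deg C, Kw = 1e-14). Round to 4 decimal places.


A strong base dissociates completely, so [OH-] equals the given concentration.
pOH = -log10([OH-]) = -log10(0.5913) = 0.228192
pH = 14 - pOH = 14 - 0.228192
pH = 13.771808, rounded to 4 dp:

13.7718


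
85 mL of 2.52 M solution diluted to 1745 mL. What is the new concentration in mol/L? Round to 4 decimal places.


Dilution: M1*V1 = M2*V2, solve for M2.
M2 = M1*V1 / V2
M2 = 2.52 * 85 / 1745
M2 = 214.2 / 1745
M2 = 0.12275072 mol/L, rounded to 4 dp:

0.1228 mol/L


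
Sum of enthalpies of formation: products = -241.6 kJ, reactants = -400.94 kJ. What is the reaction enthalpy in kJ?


dH_rxn = sum(dH_f products) - sum(dH_f reactants)
dH_rxn = -241.6 - (-400.94)
dH_rxn = 159.34 kJ:

159.34 kJ


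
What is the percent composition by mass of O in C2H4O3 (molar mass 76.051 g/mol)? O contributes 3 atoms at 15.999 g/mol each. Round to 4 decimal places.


pct = 100 * (n_elem * M_elem) / M_total
mass_contribution = 3 * 15.999 = 47.997 g/mol
pct = 100 * 47.997 / 76.051
pct = 63.11159617 %, rounded to 4 dp:

63.1116 %


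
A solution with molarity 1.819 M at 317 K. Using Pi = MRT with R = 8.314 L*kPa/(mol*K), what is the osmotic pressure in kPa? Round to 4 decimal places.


Osmotic pressure (van't Hoff): Pi = M*R*T.
RT = 8.314 * 317 = 2635.538
Pi = 1.819 * 2635.538
Pi = 4794.043622 kPa, rounded to 4 dp:

4794.0436 kPa


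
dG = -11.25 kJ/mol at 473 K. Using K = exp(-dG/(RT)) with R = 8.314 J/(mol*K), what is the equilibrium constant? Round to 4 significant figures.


dG is in kJ/mol; multiply by 1000 to match R in J/(mol*K).
RT = 8.314 * 473 = 3932.522 J/mol
exponent = -dG*1000 / (RT) = -(-11.25*1000) / 3932.522 = 2.86075958
K = exp(2.86075958)
K = 17.474795, rounded to 4 significant figures:

17.47


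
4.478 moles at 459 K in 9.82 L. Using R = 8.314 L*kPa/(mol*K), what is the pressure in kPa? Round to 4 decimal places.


PV = nRT, solve for P = nRT / V.
nRT = 4.478 * 8.314 * 459 = 17088.6122
P = 17088.6122 / 9.82
P = 1740.18454175 kPa, rounded to 4 dp:

1740.1845 kPa


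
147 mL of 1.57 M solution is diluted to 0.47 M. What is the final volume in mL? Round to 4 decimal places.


Dilution: M1*V1 = M2*V2, solve for V2.
V2 = M1*V1 / M2
V2 = 1.57 * 147 / 0.47
V2 = 230.79 / 0.47
V2 = 491.04255319 mL, rounded to 4 dp:

491.0426 mL


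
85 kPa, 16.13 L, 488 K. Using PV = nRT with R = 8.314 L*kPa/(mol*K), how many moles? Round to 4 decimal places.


PV = nRT, solve for n = PV / (RT).
PV = 85 * 16.13 = 1371.05
RT = 8.314 * 488 = 4057.232
n = 1371.05 / 4057.232
n = 0.33792743 mol, rounded to 4 dp:

0.3379 mol


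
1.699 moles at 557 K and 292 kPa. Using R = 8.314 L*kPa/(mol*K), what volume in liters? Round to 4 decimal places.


PV = nRT, solve for V = nRT / P.
nRT = 1.699 * 8.314 * 557 = 7867.8957
V = 7867.8957 / 292
V = 26.94484829 L, rounded to 4 dp:

26.9448 L


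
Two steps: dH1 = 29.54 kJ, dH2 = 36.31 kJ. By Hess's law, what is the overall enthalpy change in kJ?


Hess's law: enthalpy is a state function, so add the step enthalpies.
dH_total = dH1 + dH2 = 29.54 + (36.31)
dH_total = 65.85 kJ:

65.85 kJ


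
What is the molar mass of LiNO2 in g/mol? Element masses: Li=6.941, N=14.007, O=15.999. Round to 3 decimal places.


M = sum(count * atomic_mass) over atoms.
M = 1*6.941 + 1*14.007 + 2*15.999
M = 6.941 + 14.007 + 31.998
M = 52.946 g/mol, rounded to 3 dp:

52.946 g/mol


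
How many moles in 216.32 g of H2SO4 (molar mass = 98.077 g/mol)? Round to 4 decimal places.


n = mass / M
n = 216.32 / 98.077
n = 2.20561396 mol, rounded to 4 dp:

2.2056 mol


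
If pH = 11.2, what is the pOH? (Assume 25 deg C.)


At 25 deg C, pH + pOH = 14.
pOH = 14 - pH = 14 - 11.2
pOH = 2.8:

2.80


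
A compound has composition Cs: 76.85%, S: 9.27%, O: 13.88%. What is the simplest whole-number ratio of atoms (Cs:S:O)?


Assume 100 g of compound, divide each mass% by atomic mass to get moles, then normalize by the smallest to get a raw atom ratio.
Moles per 100 g: Cs: 76.85/132.905 = 0.5782, S: 9.27/32.065 = 0.2891, O: 13.88/15.999 = 0.8676
Raw ratio (divide by min = 0.2891): Cs: 2.0, S: 1.0, O: 3.001
Multiply by 1 to clear fractions: Cs: 2.0 ~= 2, S: 1.0 ~= 1, O: 3.001 ~= 3
Reduce by GCD to get the simplest whole-number ratio:

2:1:3


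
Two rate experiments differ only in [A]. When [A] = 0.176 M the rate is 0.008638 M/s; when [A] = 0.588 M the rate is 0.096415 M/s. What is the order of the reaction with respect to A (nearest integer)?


Rate is proportional to [A]^n, so rate2/rate1 = ([A]2/[A]1)^n. Take logs to solve for n.
rate2/rate1 = 0.096415 / 0.008638 = 11.1617
[A]2/[A]1 = 0.588 / 0.176 = 3.3409
n = ln(11.1617) / ln(3.3409) = 2.0
Nearest integer order:

2


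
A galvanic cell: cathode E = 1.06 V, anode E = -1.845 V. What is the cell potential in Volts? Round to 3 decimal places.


Standard cell potential: E_cell = E_cathode - E_anode.
E_cell = 1.06 - (-1.845)
E_cell = 2.905 V, rounded to 3 dp:

2.905 V


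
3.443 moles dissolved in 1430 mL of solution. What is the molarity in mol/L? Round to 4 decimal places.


Convert volume to liters: V_L = V_mL / 1000.
V_L = 1430 / 1000 = 1.43 L
M = n / V_L = 3.443 / 1.43
M = 2.40769231 mol/L, rounded to 4 dp:

2.4077 mol/L


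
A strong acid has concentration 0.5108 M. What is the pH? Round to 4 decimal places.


A strong acid dissociates completely, so [H+] equals the given concentration.
pH = -log10([H+]) = -log10(0.5108)
pH = 0.29174911, rounded to 4 dp:

0.2917


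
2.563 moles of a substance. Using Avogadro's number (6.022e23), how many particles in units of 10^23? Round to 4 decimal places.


N = n * NA, then divide by 1e23 for the requested units.
N / 1e23 = n * 6.022
N / 1e23 = 2.563 * 6.022
N / 1e23 = 15.434386, rounded to 4 dp:

15.4344


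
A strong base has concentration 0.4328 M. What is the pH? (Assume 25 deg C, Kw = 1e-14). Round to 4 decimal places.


A strong base dissociates completely, so [OH-] equals the given concentration.
pOH = -log10([OH-]) = -log10(0.4328) = 0.363713
pH = 14 - pOH = 14 - 0.363713
pH = 13.636287, rounded to 4 dp:

13.6363


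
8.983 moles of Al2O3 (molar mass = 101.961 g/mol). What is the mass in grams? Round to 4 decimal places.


mass = n * M
mass = 8.983 * 101.961
mass = 915.915663 g, rounded to 4 dp:

915.9157 g


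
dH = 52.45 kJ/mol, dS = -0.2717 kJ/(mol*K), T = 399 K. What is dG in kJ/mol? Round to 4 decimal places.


Gibbs: dG = dH - T*dS (consistent units, dS already in kJ/(mol*K)).
T*dS = 399 * -0.2717 = -108.4083
dG = 52.45 - (-108.4083)
dG = 160.8583 kJ/mol, rounded to 4 dp:

160.8583 kJ/mol


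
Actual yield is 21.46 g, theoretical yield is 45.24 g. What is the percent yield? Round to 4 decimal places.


% yield = 100 * actual / theoretical
% yield = 100 * 21.46 / 45.24
% yield = 47.43589744 %, rounded to 4 dp:

47.4359 %


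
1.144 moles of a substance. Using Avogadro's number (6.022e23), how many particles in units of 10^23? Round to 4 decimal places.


N = n * NA, then divide by 1e23 for the requested units.
N / 1e23 = n * 6.022
N / 1e23 = 1.144 * 6.022
N / 1e23 = 6.889168, rounded to 4 dp:

6.8892


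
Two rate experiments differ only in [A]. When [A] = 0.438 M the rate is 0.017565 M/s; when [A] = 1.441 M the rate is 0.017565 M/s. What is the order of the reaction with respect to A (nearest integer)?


Rate is proportional to [A]^n, so rate2/rate1 = ([A]2/[A]1)^n. Take logs to solve for n.
rate2/rate1 = 0.017565 / 0.017565 = 1.0
[A]2/[A]1 = 1.441 / 0.438 = 3.29
n = ln(1.0) / ln(3.29) = 0.0
Nearest integer order:

0


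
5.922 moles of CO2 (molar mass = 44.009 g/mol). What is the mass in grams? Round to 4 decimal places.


mass = n * M
mass = 5.922 * 44.009
mass = 260.621298 g, rounded to 4 dp:

260.6213 g


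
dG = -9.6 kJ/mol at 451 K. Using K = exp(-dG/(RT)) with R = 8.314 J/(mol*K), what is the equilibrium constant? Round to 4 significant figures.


dG is in kJ/mol; multiply by 1000 to match R in J/(mol*K).
RT = 8.314 * 451 = 3749.614 J/mol
exponent = -dG*1000 / (RT) = -(-9.6*1000) / 3749.614 = 2.56026354
K = exp(2.56026354)
K = 12.939227, rounded to 4 significant figures:

12.94


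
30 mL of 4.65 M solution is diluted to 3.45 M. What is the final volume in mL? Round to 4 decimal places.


Dilution: M1*V1 = M2*V2, solve for V2.
V2 = M1*V1 / M2
V2 = 4.65 * 30 / 3.45
V2 = 139.5 / 3.45
V2 = 40.43478261 mL, rounded to 4 dp:

40.4348 mL


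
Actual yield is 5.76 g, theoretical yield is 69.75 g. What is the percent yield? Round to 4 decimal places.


% yield = 100 * actual / theoretical
% yield = 100 * 5.76 / 69.75
% yield = 8.25806452 %, rounded to 4 dp:

8.2581 %


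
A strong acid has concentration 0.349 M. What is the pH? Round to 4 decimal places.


A strong acid dissociates completely, so [H+] equals the given concentration.
pH = -log10([H+]) = -log10(0.349)
pH = 0.45717457, rounded to 4 dp:

0.4572


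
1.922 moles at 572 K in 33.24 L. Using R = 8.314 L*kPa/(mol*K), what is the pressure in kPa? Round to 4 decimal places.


PV = nRT, solve for P = nRT / V.
nRT = 1.922 * 8.314 * 572 = 9140.2786
P = 9140.2786 / 33.24
P = 274.97829723 kPa, rounded to 4 dp:

274.9783 kPa


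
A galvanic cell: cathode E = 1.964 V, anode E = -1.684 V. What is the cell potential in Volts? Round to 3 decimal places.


Standard cell potential: E_cell = E_cathode - E_anode.
E_cell = 1.964 - (-1.684)
E_cell = 3.648 V, rounded to 3 dp:

3.648 V


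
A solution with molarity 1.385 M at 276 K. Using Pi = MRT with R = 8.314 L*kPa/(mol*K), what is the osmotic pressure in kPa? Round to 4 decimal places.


Osmotic pressure (van't Hoff): Pi = M*R*T.
RT = 8.314 * 276 = 2294.664
Pi = 1.385 * 2294.664
Pi = 3178.10964 kPa, rounded to 4 dp:

3178.1096 kPa


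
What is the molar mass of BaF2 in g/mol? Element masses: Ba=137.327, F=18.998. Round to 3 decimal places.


M = sum(count * atomic_mass) over atoms.
M = 1*137.327 + 2*18.998
M = 137.327 + 37.996
M = 175.323 g/mol, rounded to 3 dp:

175.323 g/mol


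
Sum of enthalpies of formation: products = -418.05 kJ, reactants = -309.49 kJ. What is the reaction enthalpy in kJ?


dH_rxn = sum(dH_f products) - sum(dH_f reactants)
dH_rxn = -418.05 - (-309.49)
dH_rxn = -108.56 kJ:

-108.56 kJ


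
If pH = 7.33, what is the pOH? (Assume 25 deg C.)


At 25 deg C, pH + pOH = 14.
pOH = 14 - pH = 14 - 7.33
pOH = 6.67:

6.67


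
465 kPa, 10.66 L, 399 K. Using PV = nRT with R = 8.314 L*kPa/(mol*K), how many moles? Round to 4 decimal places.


PV = nRT, solve for n = PV / (RT).
PV = 465 * 10.66 = 4956.9
RT = 8.314 * 399 = 3317.286
n = 4956.9 / 3317.286
n = 1.49426368 mol, rounded to 4 dp:

1.4943 mol


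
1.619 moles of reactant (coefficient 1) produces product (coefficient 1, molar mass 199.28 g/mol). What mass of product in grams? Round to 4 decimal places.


Use the coefficient ratio to convert reactant moles to product moles, then multiply by the product's molar mass.
moles_P = moles_R * (coeff_P / coeff_R) = 1.619 * (1/1) = 1.619
mass_P = moles_P * M_P = 1.619 * 199.28
mass_P = 322.63432 g, rounded to 4 dp:

322.6343 g


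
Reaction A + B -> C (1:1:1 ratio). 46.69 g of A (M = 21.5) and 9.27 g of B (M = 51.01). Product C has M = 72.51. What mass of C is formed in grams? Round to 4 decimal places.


Find moles of each reactant; the smaller value is the limiting reagent in a 1:1:1 reaction, so moles_C equals moles of the limiter.
n_A = mass_A / M_A = 46.69 / 21.5 = 2.171628 mol
n_B = mass_B / M_B = 9.27 / 51.01 = 0.181729 mol
Limiting reagent: B (smaller), n_limiting = 0.181729 mol
mass_C = n_limiting * M_C = 0.181729 * 72.51
mass_C = 13.17716979 g, rounded to 4 dp:

13.1772 g


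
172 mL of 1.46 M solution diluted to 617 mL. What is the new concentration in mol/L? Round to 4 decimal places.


Dilution: M1*V1 = M2*V2, solve for M2.
M2 = M1*V1 / V2
M2 = 1.46 * 172 / 617
M2 = 251.12 / 617
M2 = 0.40700162 mol/L, rounded to 4 dp:

0.4070 mol/L


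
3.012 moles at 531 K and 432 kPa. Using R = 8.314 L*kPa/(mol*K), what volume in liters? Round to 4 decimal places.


PV = nRT, solve for V = nRT / P.
nRT = 3.012 * 8.314 * 531 = 13297.1788
V = 13297.1788 / 432
V = 30.78050648 L, rounded to 4 dp:

30.7805 L


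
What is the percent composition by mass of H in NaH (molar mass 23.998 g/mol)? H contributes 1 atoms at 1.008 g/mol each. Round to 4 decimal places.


pct = 100 * (n_elem * M_elem) / M_total
mass_contribution = 1 * 1.008 = 1.008 g/mol
pct = 100 * 1.008 / 23.998
pct = 4.20035003 %, rounded to 4 dp:

4.2004 %


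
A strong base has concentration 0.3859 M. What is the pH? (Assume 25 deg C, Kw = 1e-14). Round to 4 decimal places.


A strong base dissociates completely, so [OH-] equals the given concentration.
pOH = -log10([OH-]) = -log10(0.3859) = 0.413525
pH = 14 - pOH = 14 - 0.413525
pH = 13.586475, rounded to 4 dp:

13.5865


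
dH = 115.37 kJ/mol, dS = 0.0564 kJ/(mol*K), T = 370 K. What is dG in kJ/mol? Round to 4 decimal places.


Gibbs: dG = dH - T*dS (consistent units, dS already in kJ/(mol*K)).
T*dS = 370 * 0.0564 = 20.868
dG = 115.37 - (20.868)
dG = 94.502 kJ/mol, rounded to 4 dp:

94.5020 kJ/mol


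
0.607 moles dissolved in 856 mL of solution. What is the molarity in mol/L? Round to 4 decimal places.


Convert volume to liters: V_L = V_mL / 1000.
V_L = 856 / 1000 = 0.856 L
M = n / V_L = 0.607 / 0.856
M = 0.70911215 mol/L, rounded to 4 dp:

0.7091 mol/L


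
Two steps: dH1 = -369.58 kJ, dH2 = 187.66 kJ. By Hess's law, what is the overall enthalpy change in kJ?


Hess's law: enthalpy is a state function, so add the step enthalpies.
dH_total = dH1 + dH2 = -369.58 + (187.66)
dH_total = -181.92 kJ:

-181.92 kJ


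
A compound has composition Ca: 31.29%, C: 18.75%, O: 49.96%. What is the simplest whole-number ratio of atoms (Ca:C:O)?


Assume 100 g of compound, divide each mass% by atomic mass to get moles, then normalize by the smallest to get a raw atom ratio.
Moles per 100 g: Ca: 31.29/40.078 = 0.7807, C: 18.75/12.011 = 1.5611, O: 49.96/15.999 = 3.1227
Raw ratio (divide by min = 0.7807): Ca: 1.0, C: 2.0, O: 4.0
Multiply by 1 to clear fractions: Ca: 1.0 ~= 1, C: 2.0 ~= 2, O: 4.0 ~= 4
Reduce by GCD to get the simplest whole-number ratio:

1:2:4


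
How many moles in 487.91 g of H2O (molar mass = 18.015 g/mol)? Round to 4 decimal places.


n = mass / M
n = 487.91 / 18.015
n = 27.08354149 mol, rounded to 4 dp:

27.0835 mol


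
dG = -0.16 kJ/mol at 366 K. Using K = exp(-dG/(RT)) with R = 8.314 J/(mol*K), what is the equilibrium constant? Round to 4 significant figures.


dG is in kJ/mol; multiply by 1000 to match R in J/(mol*K).
RT = 8.314 * 366 = 3042.924 J/mol
exponent = -dG*1000 / (RT) = -(-0.16*1000) / 3042.924 = 0.052581
K = exp(0.052581)
K = 1.0539879, rounded to 4 significant figures:

1.054


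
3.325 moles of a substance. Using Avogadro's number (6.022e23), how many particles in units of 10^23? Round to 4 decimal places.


N = n * NA, then divide by 1e23 for the requested units.
N / 1e23 = n * 6.022
N / 1e23 = 3.325 * 6.022
N / 1e23 = 20.02315, rounded to 4 dp:

20.0232


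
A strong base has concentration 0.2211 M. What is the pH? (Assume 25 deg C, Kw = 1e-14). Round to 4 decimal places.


A strong base dissociates completely, so [OH-] equals the given concentration.
pOH = -log10([OH-]) = -log10(0.2211) = 0.655411
pH = 14 - pOH = 14 - 0.655411
pH = 13.344589, rounded to 4 dp:

13.3446


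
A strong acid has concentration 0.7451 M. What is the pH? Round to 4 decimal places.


A strong acid dissociates completely, so [H+] equals the given concentration.
pH = -log10([H+]) = -log10(0.7451)
pH = 0.12778544, rounded to 4 dp:

0.1278


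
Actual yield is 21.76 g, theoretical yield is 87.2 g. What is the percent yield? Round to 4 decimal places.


% yield = 100 * actual / theoretical
% yield = 100 * 21.76 / 87.2
% yield = 24.95412844 %, rounded to 4 dp:

24.9541 %


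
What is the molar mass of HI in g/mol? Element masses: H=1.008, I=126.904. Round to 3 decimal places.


M = sum(count * atomic_mass) over atoms.
M = 1*1.008 + 1*126.904
M = 1.008 + 126.904
M = 127.912 g/mol, rounded to 3 dp:

127.912 g/mol


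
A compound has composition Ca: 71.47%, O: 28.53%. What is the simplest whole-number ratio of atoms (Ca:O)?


Assume 100 g of compound, divide each mass% by atomic mass to get moles, then normalize by the smallest to get a raw atom ratio.
Moles per 100 g: Ca: 71.47/40.078 = 1.7833, O: 28.53/15.999 = 1.7832
Raw ratio (divide by min = 1.7832): Ca: 1.0, O: 1.0
Multiply by 1 to clear fractions: Ca: 1.0 ~= 1, O: 1.0 ~= 1
Reduce by GCD to get the simplest whole-number ratio:

1:1


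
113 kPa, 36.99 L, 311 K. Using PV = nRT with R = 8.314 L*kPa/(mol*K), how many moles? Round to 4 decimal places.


PV = nRT, solve for n = PV / (RT).
PV = 113 * 36.99 = 4179.87
RT = 8.314 * 311 = 2585.654
n = 4179.87 / 2585.654
n = 1.616562 mol, rounded to 4 dp:

1.6166 mol


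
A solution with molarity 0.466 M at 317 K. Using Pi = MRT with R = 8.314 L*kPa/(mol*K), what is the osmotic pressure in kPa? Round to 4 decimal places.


Osmotic pressure (van't Hoff): Pi = M*R*T.
RT = 8.314 * 317 = 2635.538
Pi = 0.466 * 2635.538
Pi = 1228.160708 kPa, rounded to 4 dp:

1228.1607 kPa


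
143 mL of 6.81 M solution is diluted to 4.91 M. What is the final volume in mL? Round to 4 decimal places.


Dilution: M1*V1 = M2*V2, solve for V2.
V2 = M1*V1 / M2
V2 = 6.81 * 143 / 4.91
V2 = 973.83 / 4.91
V2 = 198.33604888 mL, rounded to 4 dp:

198.3360 mL


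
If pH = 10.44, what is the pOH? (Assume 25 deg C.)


At 25 deg C, pH + pOH = 14.
pOH = 14 - pH = 14 - 10.44
pOH = 3.56:

3.56


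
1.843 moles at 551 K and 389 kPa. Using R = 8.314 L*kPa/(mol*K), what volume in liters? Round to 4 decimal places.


PV = nRT, solve for V = nRT / P.
nRT = 1.843 * 8.314 * 551 = 8442.8088
V = 8442.8088 / 389
V = 21.70387866 L, rounded to 4 dp:

21.7039 L


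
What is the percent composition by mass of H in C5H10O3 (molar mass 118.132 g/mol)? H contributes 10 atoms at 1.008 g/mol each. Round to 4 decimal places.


pct = 100 * (n_elem * M_elem) / M_total
mass_contribution = 10 * 1.008 = 10.08 g/mol
pct = 100 * 10.08 / 118.132
pct = 8.53282768 %, rounded to 4 dp:

8.5328 %


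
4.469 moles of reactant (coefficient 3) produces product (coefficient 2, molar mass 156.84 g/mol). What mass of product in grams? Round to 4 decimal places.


Use the coefficient ratio to convert reactant moles to product moles, then multiply by the product's molar mass.
moles_P = moles_R * (coeff_P / coeff_R) = 4.469 * (2/3) = 2.979333
mass_P = moles_P * M_P = 2.979333 * 156.84
mass_P = 467.27858772 g, rounded to 4 dp:

467.2786 g


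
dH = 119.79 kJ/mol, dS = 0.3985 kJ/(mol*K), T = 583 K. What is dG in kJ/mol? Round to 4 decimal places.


Gibbs: dG = dH - T*dS (consistent units, dS already in kJ/(mol*K)).
T*dS = 583 * 0.3985 = 232.3255
dG = 119.79 - (232.3255)
dG = -112.5355 kJ/mol, rounded to 4 dp:

-112.5355 kJ/mol


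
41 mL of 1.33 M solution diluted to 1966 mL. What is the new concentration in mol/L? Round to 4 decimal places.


Dilution: M1*V1 = M2*V2, solve for M2.
M2 = M1*V1 / V2
M2 = 1.33 * 41 / 1966
M2 = 54.53 / 1966
M2 = 0.02773652 mol/L, rounded to 4 dp:

0.0277 mol/L


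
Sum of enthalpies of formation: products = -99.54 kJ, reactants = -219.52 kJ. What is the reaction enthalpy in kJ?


dH_rxn = sum(dH_f products) - sum(dH_f reactants)
dH_rxn = -99.54 - (-219.52)
dH_rxn = 119.98 kJ:

119.98 kJ


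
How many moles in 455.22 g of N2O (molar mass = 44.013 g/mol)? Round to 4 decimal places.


n = mass / M
n = 455.22 / 44.013
n = 10.34285325 mol, rounded to 4 dp:

10.3429 mol


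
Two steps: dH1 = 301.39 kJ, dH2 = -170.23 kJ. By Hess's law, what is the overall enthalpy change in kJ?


Hess's law: enthalpy is a state function, so add the step enthalpies.
dH_total = dH1 + dH2 = 301.39 + (-170.23)
dH_total = 131.16 kJ:

131.16 kJ


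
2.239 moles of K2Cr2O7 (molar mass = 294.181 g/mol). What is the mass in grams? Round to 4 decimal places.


mass = n * M
mass = 2.239 * 294.181
mass = 658.671259 g, rounded to 4 dp:

658.6713 g


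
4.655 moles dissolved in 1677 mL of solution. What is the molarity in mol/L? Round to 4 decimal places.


Convert volume to liters: V_L = V_mL / 1000.
V_L = 1677 / 1000 = 1.677 L
M = n / V_L = 4.655 / 1.677
M = 2.7757901 mol/L, rounded to 4 dp:

2.7758 mol/L


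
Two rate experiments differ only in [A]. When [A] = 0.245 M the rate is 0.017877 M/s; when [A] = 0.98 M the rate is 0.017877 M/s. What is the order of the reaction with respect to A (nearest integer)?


Rate is proportional to [A]^n, so rate2/rate1 = ([A]2/[A]1)^n. Take logs to solve for n.
rate2/rate1 = 0.017877 / 0.017877 = 1.0
[A]2/[A]1 = 0.98 / 0.245 = 4.0
n = ln(1.0) / ln(4.0) = 0.0
Nearest integer order:

0


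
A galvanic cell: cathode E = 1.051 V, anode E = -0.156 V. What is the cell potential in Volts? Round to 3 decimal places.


Standard cell potential: E_cell = E_cathode - E_anode.
E_cell = 1.051 - (-0.156)
E_cell = 1.207 V, rounded to 3 dp:

1.207 V


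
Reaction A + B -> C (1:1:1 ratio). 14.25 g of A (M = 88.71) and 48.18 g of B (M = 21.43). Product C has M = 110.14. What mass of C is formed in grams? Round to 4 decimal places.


Find moles of each reactant; the smaller value is the limiting reagent in a 1:1:1 reaction, so moles_C equals moles of the limiter.
n_A = mass_A / M_A = 14.25 / 88.71 = 0.160636 mol
n_B = mass_B / M_B = 48.18 / 21.43 = 2.24825 mol
Limiting reagent: A (smaller), n_limiting = 0.160636 mol
mass_C = n_limiting * M_C = 0.160636 * 110.14
mass_C = 17.69244904 g, rounded to 4 dp:

17.6924 g


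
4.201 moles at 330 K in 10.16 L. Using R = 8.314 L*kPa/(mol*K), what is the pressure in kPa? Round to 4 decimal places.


PV = nRT, solve for P = nRT / V.
nRT = 4.201 * 8.314 * 330 = 11525.9476
P = 11525.9476 / 10.16
P = 1134.44366142 kPa, rounded to 4 dp:

1134.4437 kPa


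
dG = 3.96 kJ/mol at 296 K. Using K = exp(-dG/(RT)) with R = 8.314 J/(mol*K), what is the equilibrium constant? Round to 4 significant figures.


dG is in kJ/mol; multiply by 1000 to match R in J/(mol*K).
RT = 8.314 * 296 = 2460.944 J/mol
exponent = -dG*1000 / (RT) = -(3.96*1000) / 2460.944 = -1.60913861
K = exp(-1.60913861)
K = 0.20005987, rounded to 4 significant figures:

0.2001


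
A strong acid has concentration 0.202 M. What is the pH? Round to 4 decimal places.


A strong acid dissociates completely, so [H+] equals the given concentration.
pH = -log10([H+]) = -log10(0.202)
pH = 0.69464863, rounded to 4 dp:

0.6946


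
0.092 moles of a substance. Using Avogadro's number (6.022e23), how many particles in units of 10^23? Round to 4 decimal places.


N = n * NA, then divide by 1e23 for the requested units.
N / 1e23 = n * 6.022
N / 1e23 = 0.092 * 6.022
N / 1e23 = 0.554024, rounded to 4 dp:

0.5540


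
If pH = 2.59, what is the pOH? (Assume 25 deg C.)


At 25 deg C, pH + pOH = 14.
pOH = 14 - pH = 14 - 2.59
pOH = 11.41:

11.41


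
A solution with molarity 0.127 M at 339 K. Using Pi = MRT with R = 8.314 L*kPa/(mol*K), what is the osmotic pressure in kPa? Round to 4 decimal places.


Osmotic pressure (van't Hoff): Pi = M*R*T.
RT = 8.314 * 339 = 2818.446
Pi = 0.127 * 2818.446
Pi = 357.942642 kPa, rounded to 4 dp:

357.9426 kPa


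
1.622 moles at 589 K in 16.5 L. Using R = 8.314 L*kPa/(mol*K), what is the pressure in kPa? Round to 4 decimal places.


PV = nRT, solve for P = nRT / V.
nRT = 1.622 * 8.314 * 589 = 7942.8464
P = 7942.8464 / 16.5
P = 481.3846303 kPa, rounded to 4 dp:

481.3846 kPa


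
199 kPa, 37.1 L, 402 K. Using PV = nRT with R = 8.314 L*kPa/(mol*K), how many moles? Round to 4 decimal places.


PV = nRT, solve for n = PV / (RT).
PV = 199 * 37.1 = 7382.9
RT = 8.314 * 402 = 3342.228
n = 7382.9 / 3342.228
n = 2.20897557 mol, rounded to 4 dp:

2.2090 mol


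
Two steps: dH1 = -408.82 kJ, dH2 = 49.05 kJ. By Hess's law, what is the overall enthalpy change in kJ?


Hess's law: enthalpy is a state function, so add the step enthalpies.
dH_total = dH1 + dH2 = -408.82 + (49.05)
dH_total = -359.77 kJ:

-359.77 kJ


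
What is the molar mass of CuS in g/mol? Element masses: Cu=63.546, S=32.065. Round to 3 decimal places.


M = sum(count * atomic_mass) over atoms.
M = 1*63.546 + 1*32.065
M = 63.546 + 32.065
M = 95.611 g/mol, rounded to 3 dp:

95.611 g/mol


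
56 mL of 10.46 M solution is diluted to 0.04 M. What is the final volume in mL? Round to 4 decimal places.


Dilution: M1*V1 = M2*V2, solve for V2.
V2 = M1*V1 / M2
V2 = 10.46 * 56 / 0.04
V2 = 585.76 / 0.04
V2 = 14644.0 mL, rounded to 4 dp:

14644.0000 mL


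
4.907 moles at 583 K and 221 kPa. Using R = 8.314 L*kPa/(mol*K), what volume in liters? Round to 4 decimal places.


PV = nRT, solve for V = nRT / P.
nRT = 4.907 * 8.314 * 583 = 23784.5332
V = 23784.5332 / 221
V = 107.62232217 L, rounded to 4 dp:

107.6223 L


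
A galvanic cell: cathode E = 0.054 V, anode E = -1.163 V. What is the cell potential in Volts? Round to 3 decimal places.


Standard cell potential: E_cell = E_cathode - E_anode.
E_cell = 0.054 - (-1.163)
E_cell = 1.217 V, rounded to 3 dp:

1.217 V


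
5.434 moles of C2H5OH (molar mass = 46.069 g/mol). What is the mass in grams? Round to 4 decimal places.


mass = n * M
mass = 5.434 * 46.069
mass = 250.338946 g, rounded to 4 dp:

250.3389 g


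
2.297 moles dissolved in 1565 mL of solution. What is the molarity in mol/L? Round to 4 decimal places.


Convert volume to liters: V_L = V_mL / 1000.
V_L = 1565 / 1000 = 1.565 L
M = n / V_L = 2.297 / 1.565
M = 1.46773163 mol/L, rounded to 4 dp:

1.4677 mol/L


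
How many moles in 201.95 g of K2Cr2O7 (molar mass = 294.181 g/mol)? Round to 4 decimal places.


n = mass / M
n = 201.95 / 294.181
n = 0.68648213 mol, rounded to 4 dp:

0.6865 mol


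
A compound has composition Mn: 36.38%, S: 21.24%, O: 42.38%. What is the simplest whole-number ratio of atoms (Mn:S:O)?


Assume 100 g of compound, divide each mass% by atomic mass to get moles, then normalize by the smallest to get a raw atom ratio.
Moles per 100 g: Mn: 36.38/54.938 = 0.6622, S: 21.24/32.065 = 0.6624, O: 42.38/15.999 = 2.6489
Raw ratio (divide by min = 0.6622): Mn: 1.0, S: 1.0, O: 4.0
Multiply by 1 to clear fractions: Mn: 1.0 ~= 1, S: 1.0 ~= 1, O: 4.0 ~= 4
Reduce by GCD to get the simplest whole-number ratio:

1:1:4


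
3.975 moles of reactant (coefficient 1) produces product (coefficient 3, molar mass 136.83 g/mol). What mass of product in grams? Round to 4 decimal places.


Use the coefficient ratio to convert reactant moles to product moles, then multiply by the product's molar mass.
moles_P = moles_R * (coeff_P / coeff_R) = 3.975 * (3/1) = 11.925
mass_P = moles_P * M_P = 11.925 * 136.83
mass_P = 1631.69775 g, rounded to 4 dp:

1631.6978 g


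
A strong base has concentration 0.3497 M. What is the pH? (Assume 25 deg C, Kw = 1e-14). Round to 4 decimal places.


A strong base dissociates completely, so [OH-] equals the given concentration.
pOH = -log10([OH-]) = -log10(0.3497) = 0.456304
pH = 14 - pOH = 14 - 0.456304
pH = 13.543696, rounded to 4 dp:

13.5437


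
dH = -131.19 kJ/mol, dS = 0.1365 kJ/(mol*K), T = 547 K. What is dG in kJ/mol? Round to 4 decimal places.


Gibbs: dG = dH - T*dS (consistent units, dS already in kJ/(mol*K)).
T*dS = 547 * 0.1365 = 74.6655
dG = -131.19 - (74.6655)
dG = -205.8555 kJ/mol, rounded to 4 dp:

-205.8555 kJ/mol


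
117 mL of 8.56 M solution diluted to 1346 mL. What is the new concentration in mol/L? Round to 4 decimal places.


Dilution: M1*V1 = M2*V2, solve for M2.
M2 = M1*V1 / V2
M2 = 8.56 * 117 / 1346
M2 = 1001.52 / 1346
M2 = 0.74407132 mol/L, rounded to 4 dp:

0.7441 mol/L


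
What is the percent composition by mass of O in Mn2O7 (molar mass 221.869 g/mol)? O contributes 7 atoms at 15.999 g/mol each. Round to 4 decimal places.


pct = 100 * (n_elem * M_elem) / M_total
mass_contribution = 7 * 15.999 = 111.993 g/mol
pct = 100 * 111.993 / 221.869
pct = 50.47708332 %, rounded to 4 dp:

50.4771 %


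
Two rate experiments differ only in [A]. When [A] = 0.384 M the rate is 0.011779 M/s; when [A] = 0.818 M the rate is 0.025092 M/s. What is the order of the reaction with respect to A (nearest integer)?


Rate is proportional to [A]^n, so rate2/rate1 = ([A]2/[A]1)^n. Take logs to solve for n.
rate2/rate1 = 0.025092 / 0.011779 = 2.1302
[A]2/[A]1 = 0.818 / 0.384 = 2.1302
n = ln(2.1302) / ln(2.1302) = 1.0
Nearest integer order:

1


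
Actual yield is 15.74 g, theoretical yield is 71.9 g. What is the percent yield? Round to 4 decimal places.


% yield = 100 * actual / theoretical
% yield = 100 * 15.74 / 71.9
% yield = 21.89151599 %, rounded to 4 dp:

21.8915 %


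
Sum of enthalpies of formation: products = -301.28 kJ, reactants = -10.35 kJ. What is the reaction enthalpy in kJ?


dH_rxn = sum(dH_f products) - sum(dH_f reactants)
dH_rxn = -301.28 - (-10.35)
dH_rxn = -290.93 kJ:

-290.93 kJ


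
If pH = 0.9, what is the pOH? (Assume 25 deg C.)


At 25 deg C, pH + pOH = 14.
pOH = 14 - pH = 14 - 0.9
pOH = 13.1:

13.10


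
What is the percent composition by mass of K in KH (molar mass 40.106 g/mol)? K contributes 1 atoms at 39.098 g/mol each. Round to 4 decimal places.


pct = 100 * (n_elem * M_elem) / M_total
mass_contribution = 1 * 39.098 = 39.098 g/mol
pct = 100 * 39.098 / 40.106
pct = 97.48666035 %, rounded to 4 dp:

97.4867 %


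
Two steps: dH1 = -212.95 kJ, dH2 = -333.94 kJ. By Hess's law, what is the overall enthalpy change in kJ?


Hess's law: enthalpy is a state function, so add the step enthalpies.
dH_total = dH1 + dH2 = -212.95 + (-333.94)
dH_total = -546.89 kJ:

-546.89 kJ


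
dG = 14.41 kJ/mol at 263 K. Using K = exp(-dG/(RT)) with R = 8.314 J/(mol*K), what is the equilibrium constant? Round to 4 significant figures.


dG is in kJ/mol; multiply by 1000 to match R in J/(mol*K).
RT = 8.314 * 263 = 2186.582 J/mol
exponent = -dG*1000 / (RT) = -(14.41*1000) / 2186.582 = -6.59019419
K = exp(-6.59019419)
K = 0.0013737732, rounded to 4 significant figures:

0.001374


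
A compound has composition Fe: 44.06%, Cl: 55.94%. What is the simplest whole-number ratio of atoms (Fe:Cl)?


Assume 100 g of compound, divide each mass% by atomic mass to get moles, then normalize by the smallest to get a raw atom ratio.
Moles per 100 g: Fe: 44.06/55.845 = 0.789, Cl: 55.94/35.453 = 1.5779
Raw ratio (divide by min = 0.789): Fe: 1.0, Cl: 2.0
Multiply by 1 to clear fractions: Fe: 1.0 ~= 1, Cl: 2.0 ~= 2
Reduce by GCD to get the simplest whole-number ratio:

1:2


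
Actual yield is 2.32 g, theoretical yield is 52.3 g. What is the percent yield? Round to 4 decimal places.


% yield = 100 * actual / theoretical
% yield = 100 * 2.32 / 52.3
% yield = 4.43594646 %, rounded to 4 dp:

4.4359 %


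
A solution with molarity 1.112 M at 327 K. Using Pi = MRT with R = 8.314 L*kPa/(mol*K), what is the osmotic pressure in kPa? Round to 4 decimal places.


Osmotic pressure (van't Hoff): Pi = M*R*T.
RT = 8.314 * 327 = 2718.678
Pi = 1.112 * 2718.678
Pi = 3023.169936 kPa, rounded to 4 dp:

3023.1699 kPa


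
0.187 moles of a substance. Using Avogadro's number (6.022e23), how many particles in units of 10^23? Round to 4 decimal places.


N = n * NA, then divide by 1e23 for the requested units.
N / 1e23 = n * 6.022
N / 1e23 = 0.187 * 6.022
N / 1e23 = 1.126114, rounded to 4 dp:

1.1261


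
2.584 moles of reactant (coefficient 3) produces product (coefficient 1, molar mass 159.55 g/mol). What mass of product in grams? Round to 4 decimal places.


Use the coefficient ratio to convert reactant moles to product moles, then multiply by the product's molar mass.
moles_P = moles_R * (coeff_P / coeff_R) = 2.584 * (1/3) = 0.861333
mass_P = moles_P * M_P = 0.861333 * 159.55
mass_P = 137.42568015 g, rounded to 4 dp:

137.4257 g


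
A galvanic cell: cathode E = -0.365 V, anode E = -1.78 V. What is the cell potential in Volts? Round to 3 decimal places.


Standard cell potential: E_cell = E_cathode - E_anode.
E_cell = -0.365 - (-1.78)
E_cell = 1.415 V, rounded to 3 dp:

1.415 V


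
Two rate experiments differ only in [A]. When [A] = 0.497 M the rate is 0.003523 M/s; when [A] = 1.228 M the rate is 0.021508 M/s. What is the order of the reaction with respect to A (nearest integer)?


Rate is proportional to [A]^n, so rate2/rate1 = ([A]2/[A]1)^n. Take logs to solve for n.
rate2/rate1 = 0.021508 / 0.003523 = 6.105
[A]2/[A]1 = 1.228 / 0.497 = 2.4708
n = ln(6.105) / ln(2.4708) = 2.0
Nearest integer order:

2


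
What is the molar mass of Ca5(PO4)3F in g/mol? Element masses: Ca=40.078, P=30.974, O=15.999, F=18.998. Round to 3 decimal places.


M = sum(count * atomic_mass) over atoms.
M = 5*40.078 + 3*30.974 + 12*15.999 + 1*18.998
M = 200.39 + 92.922 + 191.988 + 18.998
M = 504.298 g/mol, rounded to 3 dp:

504.298 g/mol


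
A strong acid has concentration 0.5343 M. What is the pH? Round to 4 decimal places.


A strong acid dissociates completely, so [H+] equals the given concentration.
pH = -log10([H+]) = -log10(0.5343)
pH = 0.27221483, rounded to 4 dp:

0.2722


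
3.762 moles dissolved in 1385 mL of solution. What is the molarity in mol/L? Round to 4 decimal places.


Convert volume to liters: V_L = V_mL / 1000.
V_L = 1385 / 1000 = 1.385 L
M = n / V_L = 3.762 / 1.385
M = 2.71624549 mol/L, rounded to 4 dp:

2.7162 mol/L


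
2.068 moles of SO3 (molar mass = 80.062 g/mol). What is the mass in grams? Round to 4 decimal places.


mass = n * M
mass = 2.068 * 80.062
mass = 165.568216 g, rounded to 4 dp:

165.5682 g


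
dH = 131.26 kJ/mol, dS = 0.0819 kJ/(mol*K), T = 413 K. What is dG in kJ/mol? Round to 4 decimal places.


Gibbs: dG = dH - T*dS (consistent units, dS already in kJ/(mol*K)).
T*dS = 413 * 0.0819 = 33.8247
dG = 131.26 - (33.8247)
dG = 97.4353 kJ/mol, rounded to 4 dp:

97.4353 kJ/mol


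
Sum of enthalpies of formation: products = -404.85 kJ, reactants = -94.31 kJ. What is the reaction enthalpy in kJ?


dH_rxn = sum(dH_f products) - sum(dH_f reactants)
dH_rxn = -404.85 - (-94.31)
dH_rxn = -310.54 kJ:

-310.54 kJ


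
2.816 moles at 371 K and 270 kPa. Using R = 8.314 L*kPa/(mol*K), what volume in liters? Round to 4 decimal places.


PV = nRT, solve for V = nRT / P.
nRT = 2.816 * 8.314 * 371 = 8685.9351
V = 8685.9351 / 270
V = 32.17013 L, rounded to 4 dp:

32.1701 L


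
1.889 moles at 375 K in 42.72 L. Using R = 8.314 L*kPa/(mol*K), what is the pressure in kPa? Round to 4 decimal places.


PV = nRT, solve for P = nRT / V.
nRT = 1.889 * 8.314 * 375 = 5889.4298
P = 5889.4298 / 42.72
P = 137.86118446 kPa, rounded to 4 dp:

137.8612 kPa


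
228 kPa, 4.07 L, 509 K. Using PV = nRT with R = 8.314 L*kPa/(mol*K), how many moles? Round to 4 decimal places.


PV = nRT, solve for n = PV / (RT).
PV = 228 * 4.07 = 927.96
RT = 8.314 * 509 = 4231.826
n = 927.96 / 4231.826
n = 0.21928123 mol, rounded to 4 dp:

0.2193 mol


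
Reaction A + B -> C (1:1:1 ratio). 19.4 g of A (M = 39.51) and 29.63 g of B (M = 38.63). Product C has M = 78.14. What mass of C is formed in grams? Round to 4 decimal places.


Find moles of each reactant; the smaller value is the limiting reagent in a 1:1:1 reaction, so moles_C equals moles of the limiter.
n_A = mass_A / M_A = 19.4 / 39.51 = 0.491015 mol
n_B = mass_B / M_B = 29.63 / 38.63 = 0.76702 mol
Limiting reagent: A (smaller), n_limiting = 0.491015 mol
mass_C = n_limiting * M_C = 0.491015 * 78.14
mass_C = 38.3679121 g, rounded to 4 dp:

38.3679 g


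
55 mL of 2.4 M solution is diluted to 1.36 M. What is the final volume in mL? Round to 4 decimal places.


Dilution: M1*V1 = M2*V2, solve for V2.
V2 = M1*V1 / M2
V2 = 2.4 * 55 / 1.36
V2 = 132.0 / 1.36
V2 = 97.05882353 mL, rounded to 4 dp:

97.0588 mL


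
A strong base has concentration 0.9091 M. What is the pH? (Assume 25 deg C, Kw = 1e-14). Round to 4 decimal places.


A strong base dissociates completely, so [OH-] equals the given concentration.
pOH = -log10([OH-]) = -log10(0.9091) = 0.041388
pH = 14 - pOH = 14 - 0.041388
pH = 13.958612, rounded to 4 dp:

13.9586


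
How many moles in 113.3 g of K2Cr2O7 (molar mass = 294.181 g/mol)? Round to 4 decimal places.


n = mass / M
n = 113.3 / 294.181
n = 0.38513704 mol, rounded to 4 dp:

0.3851 mol


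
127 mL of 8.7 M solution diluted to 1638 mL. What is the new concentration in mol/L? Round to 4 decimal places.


Dilution: M1*V1 = M2*V2, solve for M2.
M2 = M1*V1 / V2
M2 = 8.7 * 127 / 1638
M2 = 1104.9 / 1638
M2 = 0.67454212 mol/L, rounded to 4 dp:

0.6745 mol/L


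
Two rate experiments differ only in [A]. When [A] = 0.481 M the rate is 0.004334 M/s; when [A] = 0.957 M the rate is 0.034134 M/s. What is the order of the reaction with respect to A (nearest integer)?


Rate is proportional to [A]^n, so rate2/rate1 = ([A]2/[A]1)^n. Take logs to solve for n.
rate2/rate1 = 0.034134 / 0.004334 = 7.8759
[A]2/[A]1 = 0.957 / 0.481 = 1.9896
n = ln(7.8759) / ln(1.9896) = 3.0
Nearest integer order:

3


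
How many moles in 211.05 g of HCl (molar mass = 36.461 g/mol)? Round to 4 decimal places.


n = mass / M
n = 211.05 / 36.461
n = 5.78837662 mol, rounded to 4 dp:

5.7884 mol


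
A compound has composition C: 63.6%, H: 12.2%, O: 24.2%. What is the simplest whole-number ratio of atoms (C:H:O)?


Assume 100 g of compound, divide each mass% by atomic mass to get moles, then normalize by the smallest to get a raw atom ratio.
Moles per 100 g: C: 63.6/12.011 = 5.2951, H: 12.2/1.008 = 12.1032, O: 24.2/15.999 = 1.5126
Raw ratio (divide by min = 1.5126): C: 3.501, H: 8.002, O: 1.0
Multiply by 2 to clear fractions: C: 7.001 ~= 7, H: 16.003 ~= 16, O: 2.0 ~= 2
Reduce by GCD to get the simplest whole-number ratio:

7:16:2


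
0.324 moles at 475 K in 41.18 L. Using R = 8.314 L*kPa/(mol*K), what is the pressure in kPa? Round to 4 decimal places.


PV = nRT, solve for P = nRT / V.
nRT = 0.324 * 8.314 * 475 = 1279.5246
P = 1279.5246 / 41.18
P = 31.07150559 kPa, rounded to 4 dp:

31.0715 kPa


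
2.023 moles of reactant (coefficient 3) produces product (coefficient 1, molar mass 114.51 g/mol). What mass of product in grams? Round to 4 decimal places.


Use the coefficient ratio to convert reactant moles to product moles, then multiply by the product's molar mass.
moles_P = moles_R * (coeff_P / coeff_R) = 2.023 * (1/3) = 0.674333
mass_P = moles_P * M_P = 0.674333 * 114.51
mass_P = 77.21787183 g, rounded to 4 dp:

77.2179 g


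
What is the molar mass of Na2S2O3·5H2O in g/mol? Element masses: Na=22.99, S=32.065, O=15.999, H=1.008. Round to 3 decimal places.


M = sum(count * atomic_mass) over atoms.
M = 2*22.99 + 2*32.065 + 8*15.999 + 10*1.008
M = 45.98 + 64.13 + 127.992 + 10.08
M = 248.182 g/mol, rounded to 3 dp:

248.182 g/mol
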